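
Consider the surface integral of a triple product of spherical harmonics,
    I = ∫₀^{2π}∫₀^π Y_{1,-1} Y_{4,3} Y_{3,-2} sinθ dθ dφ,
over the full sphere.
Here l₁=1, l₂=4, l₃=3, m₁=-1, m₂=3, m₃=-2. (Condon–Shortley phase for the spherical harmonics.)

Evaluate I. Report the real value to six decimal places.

Checks pass: Σm=0; 8 even; l₃=3∈[3,5].
(2·1+1)(2·4+1)(2·3+1) = 189
Δ: 2! 0! 6! / 9! → 1/252
sum: t=1:−1/36 = -1/36
3j²(1 4 3; 0 0 0) = Δ·Π!·Σ² = 4/63  (sign +1)
sum: t=2:+1/240 = 1/240
3j²(1 4 3; -1 3 -2) = Δ·Π!·Σ² = 1/12  (sign -1)
combine: 4πI² = 189·4/63·1/12 = 1/1
take √, sign -1: I = -0.28209479

-0.282095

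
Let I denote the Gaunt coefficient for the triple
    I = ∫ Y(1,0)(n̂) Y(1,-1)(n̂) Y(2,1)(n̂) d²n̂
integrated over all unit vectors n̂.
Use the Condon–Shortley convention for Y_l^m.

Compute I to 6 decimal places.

-0.218510

m-sum 0 ✓  L=4 even ✓  0≤2≤2 ✓
Π(2lᵢ+1) = 3×3×5 = 45
triangle coeff Δ(1,1,2) = 1/30
Σ_t [0,0]: t=0:+1/1 = 1/1
(3j)²=2/15 [(1 1 2; 0 0 0)], sign=+1
Σ_t [0,0]: t=0:+1/2 = 1/2
(3j)²=1/10 [(1 1 2; 0 -1 1)], sign=-1
⇒ 4πI² = 3/5
I = (-1)√(3/5/(4π)) = -0.21850969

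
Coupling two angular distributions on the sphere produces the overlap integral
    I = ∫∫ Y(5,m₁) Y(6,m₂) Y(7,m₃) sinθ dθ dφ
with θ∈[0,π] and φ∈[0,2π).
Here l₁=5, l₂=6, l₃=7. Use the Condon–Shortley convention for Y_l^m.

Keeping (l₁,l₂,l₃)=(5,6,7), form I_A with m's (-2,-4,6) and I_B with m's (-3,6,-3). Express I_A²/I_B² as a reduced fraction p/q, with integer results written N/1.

13/450

l's match ⇒ only the (l;m) 3-j factors differ between A and B.
A: triangle coeff Δ(5,6,7) = 1/174594420; Σ_t [1,2]: t=1:−1/21772800 t=2:+1/19353600 = 1/174182400; (3j)²=1/3876 [(5 6 7; -2 -4 6)], sign=-1
B: triangle coeff Δ(5,6,7) = 1/174594420; Σ_t [4,4]: t=4:+1/46448640 = 1/46448640; (3j)²=75/8398 [(5 6 7; -3 6 -3)], sign=+1
I_A²/I_B² = (1/3876)/(75/8398) = 13/450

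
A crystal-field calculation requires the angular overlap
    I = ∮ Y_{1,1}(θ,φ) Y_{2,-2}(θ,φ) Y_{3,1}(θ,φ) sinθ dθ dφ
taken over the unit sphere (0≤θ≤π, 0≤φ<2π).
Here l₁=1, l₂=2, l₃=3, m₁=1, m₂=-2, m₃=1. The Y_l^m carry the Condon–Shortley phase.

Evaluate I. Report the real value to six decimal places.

Rules hold: Σm=0, L=6 even, 1≤3≤3.
N = 3·5·7 = 105
Δ = 0!·2!·4!/7! = 1/105
Racah Σ t=0..0: t=0:+1/4 = 1/4
⇒ 3j(1 2 3; 0 0 0)² = 3/35, sgn -1
Racah Σ t=0..0: t=0:+1/48 = 1/48
⇒ 3j(1 2 3; 1 -2 1)² = 1/105, sgn +1
4πI² = N·(3j₀)²·(3jₘ)² = 3/35
I = -1·√(0.0857143/4π) = -0.08258890

-0.082589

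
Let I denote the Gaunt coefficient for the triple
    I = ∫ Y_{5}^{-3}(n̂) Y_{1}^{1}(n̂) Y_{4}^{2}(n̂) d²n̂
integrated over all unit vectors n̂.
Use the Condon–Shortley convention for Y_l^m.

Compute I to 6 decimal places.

m-sum 0 ✓  L=10 even ✓  4≤4≤6 ✓
Π(2lᵢ+1) = 11×3×9 = 297
triangle coeff Δ(5,1,4) = 1/495
Σ_t [1,1]: t=1:−1/576 = -1/576
(3j)²=5/99 [(5 1 4; 0 0 0)], sign=-1
Σ_t [2,2]: t=2:+1/2880 = 1/2880
(3j)²=28/495 [(5 1 4; -3 1 2)], sign=+1
⇒ 4πI² = 28/33
I = (-1)√(28/33/(4π)) = -0.25984664

-0.259847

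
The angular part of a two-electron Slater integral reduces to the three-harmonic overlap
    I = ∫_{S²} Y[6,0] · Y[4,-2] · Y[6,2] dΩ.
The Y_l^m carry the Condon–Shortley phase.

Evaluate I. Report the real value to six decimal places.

Rules hold: Σm=0, L=16 even, 2≤6≤10.
N = 13·9·13 = 1521
Δ = 4!·8!·4!/17! = 1/15315300
Racah Σ t=0..4: t=0:+1/829440 t=1:−1/25920 t=2:+1/9216 t=3:−1/25920 t=4:+1/829440 = 7/207360
⇒ 3j(6 4 6; 0 0 0)² = 28/2431, sgn +1
Racah Σ t=0..2: t=0:+1/138240 t=1:−1/25920 t=2:+1/55296 = -11/829440
⇒ 3j(6 4 6; 0 -2 2)² = 11/1326, sgn -1
4πI² = N·(3j₀)²·(3jₘ)² = 42/289
I = -1·√(0.145329/4π) = -0.10754019

-0.107540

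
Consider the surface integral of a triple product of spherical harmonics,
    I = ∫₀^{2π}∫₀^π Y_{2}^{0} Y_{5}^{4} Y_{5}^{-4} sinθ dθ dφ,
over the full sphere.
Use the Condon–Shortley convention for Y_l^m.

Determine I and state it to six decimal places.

-0.097044

Rules hold: Σm=0, L=12 even, 3≤5≤7.
N = 5·11·11 = 605
Δ = 2!·2!·8!/13! = 1/38610
Racah Σ t=0..2: t=0:+1/2880 t=1:−1/576 t=2:+1/2880 = -1/960
⇒ 3j(2 5 5; 0 0 0)² = 10/429, sgn +1
Racah Σ t=1..2: t=1:−1/40320 t=2:+1/20160 = 1/40320
⇒ 3j(2 5 5; 0 4 -4)² = 6/715, sgn -1
4πI² = N·(3j₀)²·(3jₘ)² = 20/169
I = -1·√(0.118343/4π) = -0.09704356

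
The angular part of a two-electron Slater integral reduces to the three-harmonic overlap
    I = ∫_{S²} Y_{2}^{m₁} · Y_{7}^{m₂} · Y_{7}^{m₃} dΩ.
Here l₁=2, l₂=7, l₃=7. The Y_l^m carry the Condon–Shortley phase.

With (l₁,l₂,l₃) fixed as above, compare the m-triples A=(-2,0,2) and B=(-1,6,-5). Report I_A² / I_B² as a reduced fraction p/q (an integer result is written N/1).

Same 2,7,7: normalisation and zero-m 3j drop out of the ratio.
A: Δ: 2! 2! 12! / 17! → 1/185640; sum: t=2:+1/2419200 = 1/2419200; 3j²(2 7 7; -2 0 2) = Δ·Π!·Σ² = 27/1105  (sign -1)
B: Δ: 2! 2! 12! / 17! → 1/185640; sum: t=1:−1/958003200 t=2:+1/79833600 = 1/87091200; 3j²(2 7 7; -1 6 -5) = Δ·Π!·Σ² = 121/4760  (sign +1)
I_A²/I_B² = (27/1105)/(121/4760) = 1512/1573

1512/1573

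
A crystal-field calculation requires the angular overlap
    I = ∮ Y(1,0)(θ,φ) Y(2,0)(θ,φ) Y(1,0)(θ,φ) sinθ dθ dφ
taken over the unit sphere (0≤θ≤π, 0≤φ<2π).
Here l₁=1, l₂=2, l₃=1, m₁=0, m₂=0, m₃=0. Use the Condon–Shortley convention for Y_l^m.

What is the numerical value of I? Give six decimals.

Rules hold: Σm=0, L=4 even, 1≤1≤3.
N = 3·5·3 = 45
Δ = 2!·0!·2!/5! = 1/30
Racah Σ t=1..1: t=1:−1/1 = -1/1
⇒ 3j(1 2 1; 0 0 0)² = 2/15, sgn +1
(m-triple is (0,0,0) — same symbol as above.)
4πI² = N·(3j₀)²·(3jₘ)² = 4/5
I = +1·√(0.8/4π) = 0.25231325

0.252313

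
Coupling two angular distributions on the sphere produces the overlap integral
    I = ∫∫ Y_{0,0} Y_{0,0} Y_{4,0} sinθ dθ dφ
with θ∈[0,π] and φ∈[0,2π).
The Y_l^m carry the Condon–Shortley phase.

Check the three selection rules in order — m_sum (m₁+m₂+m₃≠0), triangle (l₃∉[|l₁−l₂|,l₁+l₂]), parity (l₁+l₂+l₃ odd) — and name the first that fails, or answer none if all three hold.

m₁+m₂+m₃ = 0 + 0 + 0 = 0  ✓
triangle: |0−0|=0 ≤ l₃=4 ≤ 0+0=0  ✗
parity: l₁+l₂+l₃ = 4 is even

triangle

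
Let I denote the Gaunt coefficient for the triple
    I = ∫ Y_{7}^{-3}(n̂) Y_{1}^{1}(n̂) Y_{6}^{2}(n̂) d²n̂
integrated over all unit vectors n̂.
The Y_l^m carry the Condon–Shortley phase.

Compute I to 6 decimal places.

-0.234717

Rules hold: Σm=0, L=14 even, 6≤6≤8.
N = 15·3·13 = 585
Δ = 2!·12!·0!/15! = 1/1365
Racah Σ t=1..1: t=1:−1/518400 = -1/518400
⇒ 3j(7 1 6; 0 0 0)² = 7/195, sgn -1
Racah Σ t=2..2: t=2:+1/1935360 = 1/1935360
⇒ 3j(7 1 6; -3 1 2)² = 3/91, sgn +1
4πI² = N·(3j₀)²·(3jₘ)² = 9/13
I = -1·√(0.692308/4π) = -0.23471705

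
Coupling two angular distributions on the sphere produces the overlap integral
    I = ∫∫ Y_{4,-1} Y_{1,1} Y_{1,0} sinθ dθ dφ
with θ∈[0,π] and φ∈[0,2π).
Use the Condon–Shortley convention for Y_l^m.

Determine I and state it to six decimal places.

0.000000

triangle: need 3≤l₃≤5, have 1; I=0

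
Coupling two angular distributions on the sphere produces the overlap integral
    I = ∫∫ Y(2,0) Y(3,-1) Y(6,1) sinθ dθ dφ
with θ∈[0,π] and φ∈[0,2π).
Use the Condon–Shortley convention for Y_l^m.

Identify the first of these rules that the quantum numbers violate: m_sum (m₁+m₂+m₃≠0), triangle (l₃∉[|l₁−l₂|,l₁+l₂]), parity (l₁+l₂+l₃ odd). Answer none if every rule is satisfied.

Σmᵢ = 0  ✓
l₃∈[|l₁−l₂|,l₁+l₂]=[1,5], have l₃=6  ✗
Σlᵢ = 11 ⇒ odd

triangle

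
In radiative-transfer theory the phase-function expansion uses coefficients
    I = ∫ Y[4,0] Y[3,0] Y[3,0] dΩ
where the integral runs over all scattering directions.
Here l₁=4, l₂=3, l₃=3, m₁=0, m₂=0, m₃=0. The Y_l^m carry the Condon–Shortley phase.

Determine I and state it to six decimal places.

0.153870

Checks pass: Σm=0; 10 even; l₃=3∈[1,7].
(2·4+1)(2·3+1)(2·3+1) = 441
Δ: 4! 4! 2! / 11! → 1/34650
sum: t=1:−1/72 t=2:+1/16 t=3:−1/72 = 5/144
3j²(4 3 3; 0 0 0) = Δ·Π!·Σ² = 2/77  (sign -1)
(m-triple is (0,0,0) — same symbol as above.)
combine: 4πI² = 441·2/77·2/77 = 36/121
take √, sign +1: I = 0.15386989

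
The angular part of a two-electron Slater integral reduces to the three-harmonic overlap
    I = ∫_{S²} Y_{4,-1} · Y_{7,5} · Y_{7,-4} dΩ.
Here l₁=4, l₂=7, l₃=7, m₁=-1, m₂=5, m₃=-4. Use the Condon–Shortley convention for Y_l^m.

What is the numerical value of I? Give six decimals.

-0.036504

m-sum 0 ✓  L=18 even ✓  3≤7≤11 ✓
Π(2lᵢ+1) = 9×15×15 = 2025
triangle coeff Δ(4,7,7) = 1/58198140
Σ_t [0,4]: t=0:+1/17418240 t=1:−1/622080 t=2:+1/230400 t=3:−1/622080 t=4:+1/17418240 = 1/806400
(3j)²=2268/230945 [(4 7 7; 0 0 0)], sign=-1
Σ_t [2,4]: t=2:+1/87091200 t=3:−1/8709120 t=4:+1/11612160 = -1/58060800
(3j)²=99/117572 [(4 7 7; -1 5 -4)], sign=+1
⇒ 4πI² = 295245/17631601
I = (-1)√(295245/17631601/(4π)) = -0.03650400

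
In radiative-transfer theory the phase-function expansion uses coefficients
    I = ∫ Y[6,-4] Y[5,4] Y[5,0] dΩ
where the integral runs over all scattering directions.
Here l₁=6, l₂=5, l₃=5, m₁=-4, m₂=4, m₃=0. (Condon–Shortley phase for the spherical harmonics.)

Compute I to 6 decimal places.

-0.082328

Checks pass: Σm=0; 16 even; l₃=5∈[1,11].
(2·6+1)(2·5+1)(2·5+1) = 1573
Δ: 6! 6! 4! / 17! → 1/28588560
sum: t=1:−1/345600 t=2:+1/13824 t=3:−1/5184 t=4:+1/13824 t=5:−1/345600 = -7/129600
3j²(6 5 5; 0 0 0) = Δ·Π!·Σ² = 80/7293  (sign +1)
sum: t=5:−1/345600 t=6:+1/207360 = 1/518400
3j²(6 5 5; -4 4 0) = Δ·Π!·Σ² = 12/2431  (sign -1)
combine: 4πI² = 1573·80/7293·12/2431 = 320/3757
take √, sign -1: I = -0.08232836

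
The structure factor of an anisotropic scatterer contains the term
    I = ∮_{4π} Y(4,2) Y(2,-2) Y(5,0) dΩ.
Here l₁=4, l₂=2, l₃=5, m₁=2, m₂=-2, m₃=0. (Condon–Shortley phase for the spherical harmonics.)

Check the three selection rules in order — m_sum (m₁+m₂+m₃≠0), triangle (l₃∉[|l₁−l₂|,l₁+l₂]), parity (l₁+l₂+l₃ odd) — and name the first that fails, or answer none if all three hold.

parity

m₁+m₂+m₃ = 2 − 2 + 0 = 0  ✓
triangle: |4−2|=2 ≤ l₃=5 ≤ 4+2=6  ✓
parity: l₁+l₂+l₃ = 11 is odd  ✗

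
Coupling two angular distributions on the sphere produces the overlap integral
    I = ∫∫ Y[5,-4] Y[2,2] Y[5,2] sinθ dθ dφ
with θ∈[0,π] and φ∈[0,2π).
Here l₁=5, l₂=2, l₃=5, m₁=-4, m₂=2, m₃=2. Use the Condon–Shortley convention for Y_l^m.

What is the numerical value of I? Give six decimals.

Rules hold: Σm=0, L=12 even, 3≤5≤7.
N = 11·5·11 = 605
Δ = 2!·8!·2!/13! = 1/38610
Racah Σ t=0..2: t=0:+1/2880 t=1:−1/576 t=2:+1/2880 = -1/960
⇒ 3j(5 2 5; 0 0 0)² = 10/429, sgn +1
Racah Σ t=2..2: t=2:+1/20160 = 1/20160
⇒ 3j(5 2 5; -4 2 2)² = 12/715, sgn -1
4πI² = N·(3j₀)²·(3jₘ)² = 40/169
I = -1·√(0.236686/4π) = -0.13724032

-0.137240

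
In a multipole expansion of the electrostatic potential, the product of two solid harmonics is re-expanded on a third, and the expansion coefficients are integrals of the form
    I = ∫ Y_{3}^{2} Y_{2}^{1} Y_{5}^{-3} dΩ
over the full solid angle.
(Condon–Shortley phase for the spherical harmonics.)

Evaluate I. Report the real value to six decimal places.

Checks pass: Σm=0; 10 even; l₃=5∈[1,5].
(2·3+1)(2·2+1)(2·5+1) = 385
Δ: 0! 6! 4! / 11! → 1/2310
sum: t=0:+1/144 = 1/144
3j²(3 2 5; 0 0 0) = Δ·Π!·Σ² = 10/231  (sign -1)
sum: t=0:+1/720 = 1/720
3j²(3 2 5; 2 1 -3) = Δ·Π!·Σ² = 8/165  (sign +1)
combine: 4πI² = 385·10/231·8/165 = 80/99
take √, sign -1: I = -0.25358436

-0.253584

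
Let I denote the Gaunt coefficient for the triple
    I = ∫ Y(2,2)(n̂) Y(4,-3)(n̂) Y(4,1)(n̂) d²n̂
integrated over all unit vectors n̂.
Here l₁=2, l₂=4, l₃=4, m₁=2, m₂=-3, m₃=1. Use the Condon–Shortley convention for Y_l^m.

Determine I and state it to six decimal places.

0.159270

Checks pass: Σm=0; 10 even; l₃=4∈[2,6].
(2·2+1)(2·4+1)(2·4+1) = 405
Δ: 2! 2! 6! / 11! → 1/13860
sum: t=0:+1/192 t=1:−1/36 t=2:+1/192 = -5/288
3j²(2 4 4; 0 0 0) = Δ·Π!·Σ² = 20/693  (sign -1)
sum: t=0:+1/480 = 1/480
3j²(2 4 4; 2 -3 1) = Δ·Π!·Σ² = 3/110  (sign -1)
combine: 4πI² = 405·20/693·3/110 = 270/847
take √, sign +1: I = 0.15927046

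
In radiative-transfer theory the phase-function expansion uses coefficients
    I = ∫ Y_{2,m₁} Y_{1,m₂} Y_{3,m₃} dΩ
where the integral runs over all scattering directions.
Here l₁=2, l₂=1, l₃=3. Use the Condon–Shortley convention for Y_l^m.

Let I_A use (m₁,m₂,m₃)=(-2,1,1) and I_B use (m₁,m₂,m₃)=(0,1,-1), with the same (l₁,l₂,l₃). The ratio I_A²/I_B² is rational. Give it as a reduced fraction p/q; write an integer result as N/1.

l's match ⇒ only the (l;m) 3-j factors differ between A and B.
A: triangle coeff Δ(2,1,3) = 1/105; Σ_t [0,0]: t=0:+1/48 = 1/48; (3j)²=1/105 [(2 1 3; -2 1 1)], sign=+1
B: triangle coeff Δ(2,1,3) = 1/105; Σ_t [0,0]: t=0:+1/8 = 1/8; (3j)²=2/35 [(2 1 3; 0 1 -1)], sign=+1
I_A²/I_B² = (1/105)/(2/35) = 1/6

1/6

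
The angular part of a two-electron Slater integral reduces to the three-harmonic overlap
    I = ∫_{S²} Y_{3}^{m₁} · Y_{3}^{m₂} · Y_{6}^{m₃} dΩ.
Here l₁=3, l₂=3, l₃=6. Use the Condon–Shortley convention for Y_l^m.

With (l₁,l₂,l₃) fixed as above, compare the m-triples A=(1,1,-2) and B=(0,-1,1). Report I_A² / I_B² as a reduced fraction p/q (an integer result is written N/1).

Shared (l₁,l₂,l₃)=(3,3,6): N and (l;000)² cancel in I_A²/I_B².
A: Δ = 0!·6!·6!/13! = 1/12012; Racah Σ t=0..0: t=0:+1/2304 = 1/2304; ⇒ 3j(3 3 6; 1 1 -2)² = 5/143, sgn +1
B: Δ = 0!·6!·6!/13! = 1/12012; Racah Σ t=0..0: t=0:+1/1728 = 1/1728; ⇒ 3j(3 3 6; 0 -1 1)² = 25/858, sgn -1
I_A²/I_B² = (5/143)/(25/858) = 6/5

6/5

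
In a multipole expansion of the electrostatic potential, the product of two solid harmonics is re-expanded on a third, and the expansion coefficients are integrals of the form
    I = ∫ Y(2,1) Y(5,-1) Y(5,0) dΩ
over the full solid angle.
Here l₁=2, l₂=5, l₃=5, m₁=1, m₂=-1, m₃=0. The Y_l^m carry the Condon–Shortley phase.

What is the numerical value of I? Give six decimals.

m-sum 0 ✓  L=12 even ✓  3≤5≤7 ✓
Π(2lᵢ+1) = 5×11×11 = 605
triangle coeff Δ(2,5,5) = 1/38610
Σ_t [0,2]: t=0:+1/2880 t=1:−1/576 t=2:+1/2880 = -1/960
(3j)²=10/429 [(2 5 5; 0 0 0)], sign=+1
Σ_t [0,1]: t=0:+1/1152 t=1:−1/1440 = 1/5760
(3j)²=1/858 [(2 5 5; 1 -1 0)], sign=-1
⇒ 4πI² = 25/1521
I = (-1)√(25/1521/(4π)) = -0.03616600

-0.036166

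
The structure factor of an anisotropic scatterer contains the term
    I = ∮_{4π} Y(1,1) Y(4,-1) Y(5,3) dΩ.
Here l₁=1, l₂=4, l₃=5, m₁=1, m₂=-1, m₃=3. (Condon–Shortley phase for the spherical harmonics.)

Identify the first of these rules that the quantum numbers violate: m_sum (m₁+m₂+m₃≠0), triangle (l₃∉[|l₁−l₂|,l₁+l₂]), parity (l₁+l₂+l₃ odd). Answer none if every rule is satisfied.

m_sum

Σmᵢ = 3  ✗
l₃∈[|l₁−l₂|,l₁+l₂]=[3,5], have l₃=5
Σlᵢ = 10 ⇒ even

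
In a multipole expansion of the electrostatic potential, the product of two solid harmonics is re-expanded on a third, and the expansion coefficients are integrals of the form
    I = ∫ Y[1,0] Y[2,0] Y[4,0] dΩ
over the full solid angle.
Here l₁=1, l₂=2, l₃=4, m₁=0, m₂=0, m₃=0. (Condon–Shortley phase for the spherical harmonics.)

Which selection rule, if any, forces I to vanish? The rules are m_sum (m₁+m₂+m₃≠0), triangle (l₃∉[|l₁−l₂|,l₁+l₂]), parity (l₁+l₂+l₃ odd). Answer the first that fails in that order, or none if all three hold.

triangle

m₁+m₂+m₃ = 0 + 0 + 0 = 0  ✓
triangle: |1−2|=1 ≤ l₃=4 ≤ 1+2=3  ✗
parity: l₁+l₂+l₃ = 7 is odd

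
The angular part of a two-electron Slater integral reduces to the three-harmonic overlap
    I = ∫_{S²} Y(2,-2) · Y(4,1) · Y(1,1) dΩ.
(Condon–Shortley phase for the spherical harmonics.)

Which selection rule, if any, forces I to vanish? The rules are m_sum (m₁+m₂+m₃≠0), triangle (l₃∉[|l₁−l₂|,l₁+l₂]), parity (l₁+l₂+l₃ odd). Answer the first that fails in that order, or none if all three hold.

triangle

Σmᵢ = 0  ✓
l₃∈[|l₁−l₂|,l₁+l₂]=[2,6], have l₃=1  ✗
Σlᵢ = 7 ⇒ odd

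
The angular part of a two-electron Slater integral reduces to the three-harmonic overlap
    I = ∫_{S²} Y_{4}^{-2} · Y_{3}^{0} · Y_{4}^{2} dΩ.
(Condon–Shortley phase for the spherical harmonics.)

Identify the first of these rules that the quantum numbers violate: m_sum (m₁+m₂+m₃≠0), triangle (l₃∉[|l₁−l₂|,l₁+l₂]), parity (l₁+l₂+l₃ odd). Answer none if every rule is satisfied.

parity

azimuthal sum: -2 + 0 + 2 = 0  ✓
1 ≤ 4 ≤ 7 (triangle on l)  ✓
L = 4 + 3 + 4 = 11 (odd)  ✗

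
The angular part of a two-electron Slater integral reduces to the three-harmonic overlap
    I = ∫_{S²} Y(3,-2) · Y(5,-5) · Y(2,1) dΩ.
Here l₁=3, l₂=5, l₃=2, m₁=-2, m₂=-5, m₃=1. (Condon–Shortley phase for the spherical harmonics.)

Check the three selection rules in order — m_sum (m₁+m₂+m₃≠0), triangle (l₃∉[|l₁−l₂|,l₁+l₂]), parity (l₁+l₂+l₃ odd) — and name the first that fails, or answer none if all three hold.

m_sum

Σmᵢ = -6  ✗
l₃∈[|l₁−l₂|,l₁+l₂]=[2,8], have l₃=2
Σlᵢ = 10 ⇒ even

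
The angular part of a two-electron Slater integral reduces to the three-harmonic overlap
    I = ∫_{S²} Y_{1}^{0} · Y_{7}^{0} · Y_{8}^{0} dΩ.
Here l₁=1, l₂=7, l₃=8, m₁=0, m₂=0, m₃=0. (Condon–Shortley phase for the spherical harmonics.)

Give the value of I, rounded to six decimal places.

m-sum 0 ✓  L=16 even ✓  6≤8≤8 ✓
Π(2lᵢ+1) = 3×15×17 = 765
triangle coeff Δ(1,7,8) = 1/2040
Σ_t [0,0]: t=0:+1/25401600 = 1/25401600
(3j)²=8/255 [(1 7 8; 0 0 0)], sign=+1
(m-triple is (0,0,0) — same symbol as above.)
⇒ 4πI² = 64/85
I = (+1)√(64/85/(4π)) = 0.24477981

0.244780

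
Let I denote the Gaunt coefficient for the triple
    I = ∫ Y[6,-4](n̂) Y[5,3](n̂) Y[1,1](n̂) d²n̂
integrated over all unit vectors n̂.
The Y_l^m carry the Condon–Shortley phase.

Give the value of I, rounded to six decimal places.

Rules hold: Σm=0, L=12 even, 1≤1≤11.
N = 13·11·3 = 429
Δ = 10!·2!·0!/13! = 1/858
Racah Σ t=5..5: t=5:−1/14400 = -1/14400
⇒ 3j(6 5 1; 0 0 0)² = 6/143, sgn +1
Racah Σ t=8..8: t=8:+1/161280 = 1/161280
⇒ 3j(6 5 1; -4 3 1)² = 15/286, sgn +1
4πI² = N·(3j₀)²·(3jₘ)² = 135/143
I = +1·√(0.944056/4π) = 0.27409047

0.274090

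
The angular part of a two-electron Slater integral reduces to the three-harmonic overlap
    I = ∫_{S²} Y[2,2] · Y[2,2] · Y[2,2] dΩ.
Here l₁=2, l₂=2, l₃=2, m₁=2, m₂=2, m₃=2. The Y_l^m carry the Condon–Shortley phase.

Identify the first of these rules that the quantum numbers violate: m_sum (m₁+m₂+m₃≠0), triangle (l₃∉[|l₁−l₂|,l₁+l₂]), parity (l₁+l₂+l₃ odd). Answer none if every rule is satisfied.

m_sum

m₁+m₂+m₃ = 2 + 2 + 2 = 6  ✗
triangle: |2−2|=0 ≤ l₃=2 ≤ 2+2=4
parity: l₁+l₂+l₃ = 6 is even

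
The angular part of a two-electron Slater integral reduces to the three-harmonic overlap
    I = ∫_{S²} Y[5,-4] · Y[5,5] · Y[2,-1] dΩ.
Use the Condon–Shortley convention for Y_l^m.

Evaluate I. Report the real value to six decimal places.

-0.187924

Checks pass: Σm=0; 12 even; l₃=2∈[0,10].
(2·5+1)(2·5+1)(2·2+1) = 605
Δ: 8! 2! 2! / 13! → 1/38610
sum: t=3:−1/2880 t=4:+1/576 t=5:−1/2880 = 1/960
3j²(5 5 2; 0 0 0) = Δ·Π!·Σ² = 10/429  (sign +1)
sum: t=8:+1/80640 = 1/80640
3j²(5 5 2; -4 5 -1) = Δ·Π!·Σ² = 9/286  (sign -1)
combine: 4πI² = 605·10/429·9/286 = 75/169
take √, sign -1: I = -0.18792404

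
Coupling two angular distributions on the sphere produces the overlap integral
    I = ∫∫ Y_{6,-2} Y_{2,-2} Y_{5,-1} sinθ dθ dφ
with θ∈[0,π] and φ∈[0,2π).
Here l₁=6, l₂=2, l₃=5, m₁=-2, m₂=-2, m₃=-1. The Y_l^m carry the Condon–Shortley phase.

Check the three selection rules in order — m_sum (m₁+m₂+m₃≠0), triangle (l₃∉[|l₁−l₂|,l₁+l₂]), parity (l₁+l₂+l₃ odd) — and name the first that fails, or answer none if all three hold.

Σmᵢ = -5  ✗
l₃∈[|l₁−l₂|,l₁+l₂]=[4,8], have l₃=5
Σlᵢ = 13 ⇒ odd

m_sum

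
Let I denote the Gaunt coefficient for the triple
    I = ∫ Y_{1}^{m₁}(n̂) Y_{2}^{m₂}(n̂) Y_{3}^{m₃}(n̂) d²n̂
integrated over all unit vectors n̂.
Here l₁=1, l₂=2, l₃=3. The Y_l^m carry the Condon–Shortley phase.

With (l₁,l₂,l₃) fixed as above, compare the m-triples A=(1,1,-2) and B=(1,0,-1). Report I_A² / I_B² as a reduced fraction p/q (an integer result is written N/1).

5/3

l's match ⇒ only the (l;m) 3-j factors differ between A and B.
A: triangle coeff Δ(1,2,3) = 1/105; Σ_t [0,0]: t=0:+1/12 = 1/12; (3j)²=2/21 [(1 2 3; 1 1 -2)], sign=-1
B: triangle coeff Δ(1,2,3) = 1/105; Σ_t [0,0]: t=0:+1/8 = 1/8; (3j)²=2/35 [(1 2 3; 1 0 -1)], sign=+1
I_A²/I_B² = (2/21)/(2/35) = 5/3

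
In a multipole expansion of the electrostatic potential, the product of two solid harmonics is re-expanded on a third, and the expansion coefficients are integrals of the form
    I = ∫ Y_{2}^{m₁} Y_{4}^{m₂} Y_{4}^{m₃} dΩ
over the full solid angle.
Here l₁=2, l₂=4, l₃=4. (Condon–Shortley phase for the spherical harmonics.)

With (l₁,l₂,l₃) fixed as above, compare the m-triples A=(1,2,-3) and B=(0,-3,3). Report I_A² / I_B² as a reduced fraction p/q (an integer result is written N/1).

l's match ⇒ only the (l;m) 3-j factors differ between A and B.
A: triangle coeff Δ(2,4,4) = 1/13860; Σ_t [0,1]: t=0:+1/1440 t=1:−1/240 = -1/288; (3j)²=5/132 [(2 4 4; 1 2 -3)], sign=+1
B: triangle coeff Δ(2,4,4) = 1/13860; Σ_t [0,1]: t=0:+1/480 t=1:−1/720 = 1/1440; (3j)²=7/1980 [(2 4 4; 0 -3 3)], sign=-1
I_A²/I_B² = (5/132)/(7/1980) = 75/7

75/7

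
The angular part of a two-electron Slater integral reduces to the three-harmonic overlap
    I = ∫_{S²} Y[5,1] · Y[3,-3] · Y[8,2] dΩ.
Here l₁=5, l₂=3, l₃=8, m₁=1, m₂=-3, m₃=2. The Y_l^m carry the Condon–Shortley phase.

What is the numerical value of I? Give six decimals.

Rules hold: Σm=0, L=16 even, 2≤8≤8.
N = 11·7·17 = 1309
Δ = 0!·10!·6!/17! = 1/136136
Racah Σ t=0..0: t=0:+1/518400 = 1/518400
⇒ 3j(5 3 8; 0 0 0)² = 56/2431, sgn +1
Racah Σ t=0..0: t=0:+1/12441600 = 1/12441600
⇒ 3j(5 3 8; 1 -3 2)² = 15/9724, sgn +1
4πI² = N·(3j₀)²·(3jₘ)² = 1470/31603
I = +1·√(0.0465146/4π) = 0.06084005

0.060840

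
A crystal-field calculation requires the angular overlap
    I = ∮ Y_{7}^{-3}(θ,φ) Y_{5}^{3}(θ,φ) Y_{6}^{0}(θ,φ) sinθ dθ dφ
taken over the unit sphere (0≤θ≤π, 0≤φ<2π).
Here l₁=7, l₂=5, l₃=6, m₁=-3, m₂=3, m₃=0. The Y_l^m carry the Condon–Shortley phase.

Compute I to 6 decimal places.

0.130140

m-sum 0 ✓  L=18 even ✓  2≤6≤12 ✓
Π(2lᵢ+1) = 15×11×13 = 2145
triangle coeff Δ(7,5,6) = 1/174594420
Σ_t [1,5]: t=1:−1/4147200 t=2:+1/207360 t=3:−1/82944 t=4:+1/207360 t=5:−1/4147200 = -1/345600
(3j)²=420/46189 [(7 5 6; 0 0 0)], sign=-1
Σ_t [4,6]: t=4:+1/1658880 t=5:−1/518400 t=6:+1/1658880 = -1/1382400
(3j)²=504/46189 [(7 5 6; -3 3 0)], sign=-1
⇒ 4πI² = 3175200/14919047
I = (+1)√(3175200/14919047/(4π)) = 0.13013978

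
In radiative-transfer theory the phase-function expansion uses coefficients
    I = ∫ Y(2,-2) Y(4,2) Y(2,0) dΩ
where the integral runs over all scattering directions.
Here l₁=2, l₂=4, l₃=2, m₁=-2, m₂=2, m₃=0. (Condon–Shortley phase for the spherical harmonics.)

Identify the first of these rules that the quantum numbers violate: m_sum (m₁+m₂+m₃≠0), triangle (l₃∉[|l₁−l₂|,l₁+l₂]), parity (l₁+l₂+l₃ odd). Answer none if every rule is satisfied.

Σmᵢ = 0  ✓
l₃∈[|l₁−l₂|,l₁+l₂]=[2,6], have l₃=2  ✓
Σlᵢ = 8 ⇒ even  ✓

none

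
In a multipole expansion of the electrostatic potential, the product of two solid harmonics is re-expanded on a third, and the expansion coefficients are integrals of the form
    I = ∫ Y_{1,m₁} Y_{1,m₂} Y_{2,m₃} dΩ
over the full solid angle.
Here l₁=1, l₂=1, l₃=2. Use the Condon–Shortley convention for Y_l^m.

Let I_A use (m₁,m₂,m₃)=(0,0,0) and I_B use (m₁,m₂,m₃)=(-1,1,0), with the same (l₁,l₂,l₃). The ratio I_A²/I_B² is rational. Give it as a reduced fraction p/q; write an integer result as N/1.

4/1

Same 1,1,2: normalisation and zero-m 3j drop out of the ratio.
A: Δ: 0! 2! 2! / 5! → 1/30; sum: t=0:+1/1 = 1/1; 3j²(1 1 2; 0 0 0) = Δ·Π!·Σ² = 2/15  (sign +1)
B: Δ: 0! 2! 2! / 5! → 1/30; sum: t=0:+1/4 = 1/4; 3j²(1 1 2; -1 1 0) = Δ·Π!·Σ² = 1/30  (sign +1)
I_A²/I_B² = (2/15)/(1/30) = 4/1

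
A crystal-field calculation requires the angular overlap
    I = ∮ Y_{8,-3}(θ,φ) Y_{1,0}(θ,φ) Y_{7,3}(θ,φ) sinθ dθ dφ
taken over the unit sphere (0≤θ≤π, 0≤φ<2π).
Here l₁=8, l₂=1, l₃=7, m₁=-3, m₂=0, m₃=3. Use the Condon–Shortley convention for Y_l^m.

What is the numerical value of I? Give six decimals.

Checks pass: Σm=0; 16 even; l₃=7∈[7,9].
(2·8+1)(2·1+1)(2·7+1) = 765
Δ: 2! 14! 0! / 17! → 1/2040
sum: t=1:−1/25401600 = -1/25401600
3j²(8 1 7; 0 0 0) = Δ·Π!·Σ² = 8/255  (sign +1)
sum: t=1:−1/87091200 = -1/87091200
3j²(8 1 7; -3 0 3) = Δ·Π!·Σ² = 11/408  (sign -1)
combine: 4πI² = 765·8/255·11/408 = 11/17
take √, sign -1: I = -0.22691696

-0.226917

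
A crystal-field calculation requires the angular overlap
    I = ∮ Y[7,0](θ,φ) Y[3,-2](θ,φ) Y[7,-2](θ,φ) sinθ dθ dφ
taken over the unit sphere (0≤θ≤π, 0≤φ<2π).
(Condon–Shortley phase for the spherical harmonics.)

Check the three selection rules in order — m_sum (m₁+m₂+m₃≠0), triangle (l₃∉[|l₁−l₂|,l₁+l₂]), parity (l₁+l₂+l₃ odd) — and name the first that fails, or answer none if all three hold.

m_sum

Σmᵢ = -4  ✗
l₃∈[|l₁−l₂|,l₁+l₂]=[4,10], have l₃=7
Σlᵢ = 17 ⇒ odd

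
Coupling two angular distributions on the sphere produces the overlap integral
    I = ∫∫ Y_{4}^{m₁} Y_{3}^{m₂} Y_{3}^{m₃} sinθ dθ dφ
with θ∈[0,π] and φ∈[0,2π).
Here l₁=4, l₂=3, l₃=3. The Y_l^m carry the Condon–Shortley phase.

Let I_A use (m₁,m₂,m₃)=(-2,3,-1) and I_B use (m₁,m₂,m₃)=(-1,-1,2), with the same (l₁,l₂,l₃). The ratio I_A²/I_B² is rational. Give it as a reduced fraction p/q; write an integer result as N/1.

27/16

Shared (l₁,l₂,l₃)=(4,3,3): N and (l;000)² cancel in I_A²/I_B².
A: Δ = 4!·4!·2!/11! = 1/34650; Racah Σ t=4..4: t=4:+1/192 = 1/192; ⇒ 3j(4 3 3; -2 3 -1)² = 3/77, sgn +1
B: Δ = 4!·4!·2!/11! = 1/34650; Racah Σ t=1..2: t=1:−1/144 t=2:+1/48 = 1/72; ⇒ 3j(4 3 3; -1 -1 2)² = 16/693, sgn -1
I_A²/I_B² = (3/77)/(16/693) = 27/16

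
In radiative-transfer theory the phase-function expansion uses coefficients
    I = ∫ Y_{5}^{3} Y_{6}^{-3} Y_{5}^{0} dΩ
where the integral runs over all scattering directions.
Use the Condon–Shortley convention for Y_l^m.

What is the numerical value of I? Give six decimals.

0.132857

Checks pass: Σm=0; 16 even; l₃=5∈[1,11].
(2·5+1)(2·6+1)(2·5+1) = 1573
Δ: 6! 4! 6! / 17! → 1/28588560
sum: t=1:−1/345600 t=2:+1/13824 t=3:−1/5184 t=4:+1/13824 t=5:−1/345600 = -7/129600
3j²(5 6 5; 0 0 0) = Δ·Π!·Σ² = 80/7293  (sign +1)
sum: t=0:+1/103680 t=1:−1/34560 t=2:+1/138240 = -1/82944
3j²(5 6 5; 3 -3 0) = Δ·Π!·Σ² = 125/9724  (sign +1)
combine: 4πI² = 1573·80/7293·125/9724 = 2500/11271
take √, sign +1: I = 0.13285682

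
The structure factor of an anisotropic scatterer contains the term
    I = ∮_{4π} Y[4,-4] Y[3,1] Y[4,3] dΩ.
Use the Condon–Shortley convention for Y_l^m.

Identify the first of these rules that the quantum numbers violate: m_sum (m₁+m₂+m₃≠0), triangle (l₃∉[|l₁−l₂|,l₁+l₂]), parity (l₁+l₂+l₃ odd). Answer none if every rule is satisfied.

parity

Σmᵢ = 0  ✓
l₃∈[|l₁−l₂|,l₁+l₂]=[1,7], have l₃=4  ✓
Σlᵢ = 11 ⇒ odd  ✗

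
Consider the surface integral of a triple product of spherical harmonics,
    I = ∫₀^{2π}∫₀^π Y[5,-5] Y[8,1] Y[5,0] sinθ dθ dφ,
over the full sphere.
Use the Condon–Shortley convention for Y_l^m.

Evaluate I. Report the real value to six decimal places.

0.000000

m-sum = -5 + 1 + 0 = -4 ≠ 0 ⇒ I = 0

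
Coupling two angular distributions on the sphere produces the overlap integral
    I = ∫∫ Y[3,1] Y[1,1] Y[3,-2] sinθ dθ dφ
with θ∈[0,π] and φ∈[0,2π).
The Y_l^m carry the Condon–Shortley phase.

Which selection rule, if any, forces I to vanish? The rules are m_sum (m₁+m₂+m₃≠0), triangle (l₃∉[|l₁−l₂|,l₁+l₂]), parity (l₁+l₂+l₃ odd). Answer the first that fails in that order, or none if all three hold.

parity

azimuthal sum: 1 + 1 − 2 = 0  ✓
2 ≤ 3 ≤ 4 (triangle on l)  ✓
L = 3 + 1 + 3 = 7 (odd)  ✗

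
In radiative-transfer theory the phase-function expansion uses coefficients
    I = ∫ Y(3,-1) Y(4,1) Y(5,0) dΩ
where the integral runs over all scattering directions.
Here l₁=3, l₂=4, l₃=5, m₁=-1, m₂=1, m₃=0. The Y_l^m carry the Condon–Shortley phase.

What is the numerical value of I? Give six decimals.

m-sum 0 ✓  L=12 even ✓  1≤5≤7 ✓
Π(2lᵢ+1) = 7×9×11 = 693
triangle coeff Δ(3,4,5) = 1/180180
Σ_t [0,2]: t=0:+1/576 t=1:−1/144 t=2:+1/576 = -1/288
(3j)²=20/1001 [(3 4 5; 0 0 0)], sign=+1
Σ_t [0,2]: t=0:+1/5760 t=1:−1/288 t=2:+1/288 = 1/5760
(3j)²=1/12012 [(3 4 5; -1 1 0)], sign=-1
⇒ 4πI² = 15/13013
I = (-1)√(15/13013/(4π)) = -0.00957750

-0.009577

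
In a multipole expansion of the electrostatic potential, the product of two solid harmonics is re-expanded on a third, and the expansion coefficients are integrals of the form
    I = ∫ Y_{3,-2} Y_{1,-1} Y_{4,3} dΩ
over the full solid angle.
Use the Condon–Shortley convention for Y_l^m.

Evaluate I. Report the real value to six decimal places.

m-sum 0 ✓  L=8 even ✓  2≤4≤4 ✓
Π(2lᵢ+1) = 7×3×9 = 189
triangle coeff Δ(3,1,4) = 1/252
Σ_t [0,0]: t=0:+1/36 = 1/36
(3j)²=4/63 [(3 1 4; 0 0 0)], sign=+1
Σ_t [0,0]: t=0:+1/240 = 1/240
(3j)²=1/12 [(3 1 4; -2 -1 3)], sign=-1
⇒ 4πI² = 1/1
I = (-1)√(1/1/(4π)) = -0.28209479

-0.282095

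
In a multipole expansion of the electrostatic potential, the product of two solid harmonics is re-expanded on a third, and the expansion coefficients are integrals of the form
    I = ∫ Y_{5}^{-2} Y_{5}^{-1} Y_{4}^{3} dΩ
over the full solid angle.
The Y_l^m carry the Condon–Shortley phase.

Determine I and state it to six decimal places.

m-sum 0 ✓  L=14 even ✓  0≤4≤10 ✓
Π(2lᵢ+1) = 11×11×9 = 1089
triangle coeff Δ(5,5,4) = 1/3153150
Σ_t [1,5]: t=1:−1/69120 t=2:+1/1728 t=3:−1/576 t=4:+1/1728 t=5:−1/69120 = -7/11520
(3j)²=2/143 [(5 5 4; 0 0 0)], sign=-1
Σ_t [3,4]: t=3:−1/5184 t=4:+1/6912 = -1/20736
(3j)²=5/2574 [(5 5 4; -2 -1 3)], sign=+1
⇒ 4πI² = 5/169
I = (-1)√(5/169/(4π)) = -0.04852178

-0.048522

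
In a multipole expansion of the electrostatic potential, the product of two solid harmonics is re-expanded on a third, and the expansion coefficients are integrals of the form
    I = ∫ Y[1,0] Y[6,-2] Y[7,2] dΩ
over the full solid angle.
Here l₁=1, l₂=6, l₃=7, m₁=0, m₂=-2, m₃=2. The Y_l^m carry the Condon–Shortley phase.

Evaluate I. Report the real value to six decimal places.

Checks pass: Σm=0; 14 even; l₃=7∈[5,7].
(2·1+1)(2·6+1)(2·7+1) = 585
Δ: 0! 2! 12! / 15! → 1/1365
sum: t=0:+1/518400 = 1/518400
3j²(1 6 7; 0 0 0) = Δ·Π!·Σ² = 7/195  (sign -1)
sum: t=0:+1/967680 = 1/967680
3j²(1 6 7; 0 -2 2) = Δ·Π!·Σ² = 3/91  (sign -1)
combine: 4πI² = 585·7/195·3/91 = 9/13
take √, sign +1: I = 0.23471705

0.234717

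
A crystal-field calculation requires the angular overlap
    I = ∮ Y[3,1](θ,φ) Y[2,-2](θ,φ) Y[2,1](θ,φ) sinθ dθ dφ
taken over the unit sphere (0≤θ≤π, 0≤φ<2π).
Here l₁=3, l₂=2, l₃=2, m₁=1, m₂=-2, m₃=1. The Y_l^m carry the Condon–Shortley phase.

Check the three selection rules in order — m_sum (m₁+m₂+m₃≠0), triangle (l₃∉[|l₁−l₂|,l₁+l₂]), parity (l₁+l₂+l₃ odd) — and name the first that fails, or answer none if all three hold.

parity

azimuthal sum: 1 − 2 + 1 = 0  ✓
1 ≤ 2 ≤ 5 (triangle on l)  ✓
L = 3 + 2 + 2 = 7 (odd)  ✗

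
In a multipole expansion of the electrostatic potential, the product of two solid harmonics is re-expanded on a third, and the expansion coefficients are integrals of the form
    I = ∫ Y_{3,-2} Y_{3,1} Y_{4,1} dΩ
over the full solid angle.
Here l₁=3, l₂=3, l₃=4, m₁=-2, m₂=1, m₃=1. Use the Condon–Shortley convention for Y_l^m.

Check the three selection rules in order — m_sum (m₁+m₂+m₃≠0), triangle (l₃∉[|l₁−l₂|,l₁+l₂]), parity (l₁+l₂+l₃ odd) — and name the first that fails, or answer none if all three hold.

m₁+m₂+m₃ = -2 + 1 + 1 = 0  ✓
triangle: |3−3|=0 ≤ l₃=4 ≤ 3+3=6  ✓
parity: l₁+l₂+l₃ = 10 is even  ✓

none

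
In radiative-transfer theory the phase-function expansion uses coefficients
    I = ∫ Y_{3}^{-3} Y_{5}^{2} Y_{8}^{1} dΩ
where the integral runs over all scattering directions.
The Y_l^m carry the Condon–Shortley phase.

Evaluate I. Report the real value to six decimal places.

Rules hold: Σm=0, L=16 even, 2≤8≤8.
N = 7·11·17 = 1309
Δ = 0!·6!·10!/17! = 1/136136
Racah Σ t=0..0: t=0:+1/518400 = 1/518400
⇒ 3j(3 5 8; 0 0 0)² = 56/2431, sgn +1
Racah Σ t=0..0: t=0:+1/21772800 = 1/21772800
⇒ 3j(3 5 8; -3 2 1)² = 3/4862, sgn -1
4πI² = N·(3j₀)²·(3jₘ)² = 588/31603
I = -1·√(0.0186058/4π) = -0.03847863

-0.038479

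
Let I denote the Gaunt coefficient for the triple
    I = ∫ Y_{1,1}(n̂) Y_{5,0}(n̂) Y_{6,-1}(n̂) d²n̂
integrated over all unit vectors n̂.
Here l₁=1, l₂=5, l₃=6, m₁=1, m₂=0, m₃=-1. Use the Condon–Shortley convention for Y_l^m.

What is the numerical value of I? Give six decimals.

-0.187239

Rules hold: Σm=0, L=12 even, 4≤6≤6.
N = 3·11·13 = 429
Δ = 0!·2!·10!/13! = 1/858
Racah Σ t=0..0: t=0:+1/14400 = 1/14400
⇒ 3j(1 5 6; 0 0 0)² = 6/143, sgn +1
Racah Σ t=0..0: t=0:+1/28800 = 1/28800
⇒ 3j(1 5 6; 1 0 -1)² = 7/286, sgn -1
4πI² = N·(3j₀)²·(3jₘ)² = 63/143
I = -1·√(0.440559/4π) = -0.18723944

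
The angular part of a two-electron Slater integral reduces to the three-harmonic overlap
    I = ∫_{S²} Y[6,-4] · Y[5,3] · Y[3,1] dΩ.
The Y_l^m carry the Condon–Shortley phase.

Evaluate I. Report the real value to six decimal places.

0.113950

m-sum 0 ✓  L=14 even ✓  1≤3≤11 ✓
Π(2lᵢ+1) = 13×11×7 = 1001
triangle coeff Δ(6,5,3) = 1/675675
Σ_t [3,5]: t=3:−1/8640 t=4:+1/2304 t=5:−1/8640 = 7/34560
(3j)²=7/429 [(6 5 3; 0 0 0)], sign=-1
Σ_t [6,8]: t=6:+1/69120 t=7:−1/30240 t=8:+1/322560 = -1/64512
(3j)²=10/1001 [(6 5 3; -4 3 1)], sign=-1
⇒ 4πI² = 70/429
I = (+1)√(70/429/(4π)) = 0.11395029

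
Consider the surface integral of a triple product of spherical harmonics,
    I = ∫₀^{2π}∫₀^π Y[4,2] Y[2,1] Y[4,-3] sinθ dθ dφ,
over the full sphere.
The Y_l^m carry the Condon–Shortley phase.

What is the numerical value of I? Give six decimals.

m-sum 0 ✓  L=10 even ✓  2≤4≤6 ✓
Π(2lᵢ+1) = 9×5×9 = 405
triangle coeff Δ(4,2,4) = 1/13860
Σ_t [0,2]: t=0:+1/192 t=1:−1/36 t=2:+1/192 = -5/288
(3j)²=20/693 [(4 2 4; 0 0 0)], sign=-1
Σ_t [1,2]: t=1:−1/240 t=2:+1/1440 = -1/288
(3j)²=5/132 [(4 2 4; 2 1 -3)], sign=+1
⇒ 4πI² = 375/847
I = (-1)√(375/847/(4π)) = -0.18770204

-0.187702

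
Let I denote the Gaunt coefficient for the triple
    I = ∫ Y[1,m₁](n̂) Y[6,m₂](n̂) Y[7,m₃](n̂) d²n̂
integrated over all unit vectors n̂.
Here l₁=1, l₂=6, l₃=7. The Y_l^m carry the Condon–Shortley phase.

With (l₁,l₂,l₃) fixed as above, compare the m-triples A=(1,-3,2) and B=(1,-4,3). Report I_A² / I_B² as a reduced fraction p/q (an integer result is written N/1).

5/3

Same 1,6,7: normalisation and zero-m 3j drop out of the ratio.
A: Δ: 0! 2! 12! / 15! → 1/1365; sum: t=0:+1/4354560 = 1/4354560; 3j²(1 6 7; 1 -3 2) = Δ·Π!·Σ² = 2/273  (sign -1)
B: Δ: 0! 2! 12! / 15! → 1/1365; sum: t=0:+1/14515200 = 1/14515200; 3j²(1 6 7; 1 -4 3) = Δ·Π!·Σ² = 2/455  (sign +1)
I_A²/I_B² = (2/273)/(2/455) = 5/3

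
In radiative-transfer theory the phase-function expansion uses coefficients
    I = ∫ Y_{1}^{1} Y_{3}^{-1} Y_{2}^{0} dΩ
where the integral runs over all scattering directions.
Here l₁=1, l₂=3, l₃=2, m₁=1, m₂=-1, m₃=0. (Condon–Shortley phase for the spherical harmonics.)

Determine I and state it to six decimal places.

Rules hold: Σm=0, L=6 even, 2≤2≤4.
N = 3·7·5 = 105
Δ = 2!·0!·4!/7! = 1/105
Racah Σ t=1..1: t=1:−1/4 = -1/4
⇒ 3j(1 3 2; 0 0 0)² = 3/35, sgn -1
Racah Σ t=0..0: t=0:+1/8 = 1/8
⇒ 3j(1 3 2; 1 -1 0)² = 2/35, sgn +1
4πI² = N·(3j₀)²·(3jₘ)² = 18/35
I = -1·√(0.514286/4π) = -0.20230066

-0.202301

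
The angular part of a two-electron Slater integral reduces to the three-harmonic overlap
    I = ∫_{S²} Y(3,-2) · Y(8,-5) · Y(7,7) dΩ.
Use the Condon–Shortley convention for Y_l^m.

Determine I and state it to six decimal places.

m-sum 0 ✓  L=18 even ✓  5≤7≤11 ✓
Π(2lᵢ+1) = 7×17×15 = 1785
triangle coeff Δ(3,8,7) = 1/5290740
Σ_t [1,3]: t=1:−1/7257600 t=2:+1/2073600 t=3:−1/7257600 = 1/4838400
(3j)²=252/20995 [(3 8 7; 0 0 0)], sign=-1
Σ_t [3,3]: t=3:−1/5748019200 = -1/5748019200
(3j)²=13/5814 [(3 8 7; -2 -5 7)], sign=-1
⇒ 4πI² = 294/6137
I = (+1)√(294/6137/(4π)) = 0.06174342

0.061743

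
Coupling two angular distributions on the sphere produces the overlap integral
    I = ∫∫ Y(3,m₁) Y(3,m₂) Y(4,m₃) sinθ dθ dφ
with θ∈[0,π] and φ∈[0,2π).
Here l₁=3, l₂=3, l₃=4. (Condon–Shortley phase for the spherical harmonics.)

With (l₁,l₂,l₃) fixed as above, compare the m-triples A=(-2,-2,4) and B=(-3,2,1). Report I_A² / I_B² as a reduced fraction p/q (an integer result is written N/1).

Same 3,3,4: normalisation and zero-m 3j drop out of the ratio.
A: Δ: 2! 4! 4! / 11! → 1/34650; sum: t=1:−1/576 = -1/576; 3j²(3 3 4; -2 -2 4) = Δ·Π!·Σ² = 5/99  (sign -1)
B: Δ: 2! 4! 4! / 11! → 1/34650; sum: t=2:+1/288 = 1/288; 3j²(3 3 4; -3 2 1) = Δ·Π!·Σ² = 5/231  (sign -1)
I_A²/I_B² = (5/99)/(5/231) = 7/3

7/3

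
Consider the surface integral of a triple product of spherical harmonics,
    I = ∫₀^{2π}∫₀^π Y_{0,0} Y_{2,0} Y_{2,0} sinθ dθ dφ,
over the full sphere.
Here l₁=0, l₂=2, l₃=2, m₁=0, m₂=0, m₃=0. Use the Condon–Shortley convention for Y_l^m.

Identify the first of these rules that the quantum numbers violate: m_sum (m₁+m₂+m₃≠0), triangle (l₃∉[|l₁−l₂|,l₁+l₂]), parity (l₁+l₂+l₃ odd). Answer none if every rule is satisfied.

none

m₁+m₂+m₃ = 0 + 0 + 0 = 0  ✓
triangle: |0−2|=2 ≤ l₃=2 ≤ 0+2=2  ✓
parity: l₁+l₂+l₃ = 4 is even  ✓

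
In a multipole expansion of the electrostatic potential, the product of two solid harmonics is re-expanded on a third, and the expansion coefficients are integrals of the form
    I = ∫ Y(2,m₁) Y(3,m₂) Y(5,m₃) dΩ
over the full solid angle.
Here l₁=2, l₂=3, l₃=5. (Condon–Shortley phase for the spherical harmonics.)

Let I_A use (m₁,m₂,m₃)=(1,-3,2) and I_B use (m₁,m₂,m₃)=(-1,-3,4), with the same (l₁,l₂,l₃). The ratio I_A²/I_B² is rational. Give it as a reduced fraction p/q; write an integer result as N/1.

Same 2,3,5: normalisation and zero-m 3j drop out of the ratio.
A: Δ: 0! 4! 6! / 11! → 1/2310; sum: t=0:+1/4320 = 1/4320; 3j²(2 3 5; 1 -3 2) = Δ·Π!·Σ² = 1/330  (sign -1)
B: Δ: 0! 4! 6! / 11! → 1/2310; sum: t=0:+1/4320 = 1/4320; 3j²(2 3 5; -1 -3 4) = Δ·Π!·Σ² = 2/55  (sign -1)
I_A²/I_B² = (1/330)/(2/55) = 1/12

1/12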